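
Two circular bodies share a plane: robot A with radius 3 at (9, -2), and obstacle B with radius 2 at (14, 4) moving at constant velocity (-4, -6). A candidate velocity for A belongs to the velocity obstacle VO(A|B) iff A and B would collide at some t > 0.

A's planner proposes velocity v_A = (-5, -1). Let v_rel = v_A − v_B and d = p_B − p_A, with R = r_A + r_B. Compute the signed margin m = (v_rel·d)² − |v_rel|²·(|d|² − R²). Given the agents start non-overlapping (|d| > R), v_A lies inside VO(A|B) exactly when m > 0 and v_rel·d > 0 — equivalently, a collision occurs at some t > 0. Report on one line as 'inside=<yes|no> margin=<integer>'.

d = (5, 6),  |d|² = 61;  R = 3+2 = 5,  c = 61−5² = 36
v_rel = (-1, 5),  |v_rel|² = 26;  v_rel·d = (-1)·(5) + (5)·(6) = 25
26·t² − 50·t + 36 = 0  ⇒  m = 25² − 26·36 = -311
m = -311 < 0,  v_rel·d = 25 > 0  ⇒  outside

inside=no margin=-311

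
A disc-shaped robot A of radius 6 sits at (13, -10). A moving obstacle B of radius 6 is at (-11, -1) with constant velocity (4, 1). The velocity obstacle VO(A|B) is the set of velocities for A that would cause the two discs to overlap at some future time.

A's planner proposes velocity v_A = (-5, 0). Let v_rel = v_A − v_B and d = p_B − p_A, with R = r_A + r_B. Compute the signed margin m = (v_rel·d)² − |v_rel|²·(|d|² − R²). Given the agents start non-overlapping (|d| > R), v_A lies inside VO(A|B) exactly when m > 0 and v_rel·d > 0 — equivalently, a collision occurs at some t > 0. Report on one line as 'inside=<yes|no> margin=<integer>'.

d = (-24, 9),  |d|² = 657;  R = 6+6 = 12,  c = 657−12² = 513
v_rel = (-9, -1),  |v_rel|² = 82;  v_rel·d = (-9)·(-24) + (-1)·(9) = 207
82·t² − 414·t + 513 = 0  ⇒  m = 207² − 82·513 = 783
m = 783 > 0,  v_rel·d = 207 > 0  ⇒  inside

inside=yes margin=783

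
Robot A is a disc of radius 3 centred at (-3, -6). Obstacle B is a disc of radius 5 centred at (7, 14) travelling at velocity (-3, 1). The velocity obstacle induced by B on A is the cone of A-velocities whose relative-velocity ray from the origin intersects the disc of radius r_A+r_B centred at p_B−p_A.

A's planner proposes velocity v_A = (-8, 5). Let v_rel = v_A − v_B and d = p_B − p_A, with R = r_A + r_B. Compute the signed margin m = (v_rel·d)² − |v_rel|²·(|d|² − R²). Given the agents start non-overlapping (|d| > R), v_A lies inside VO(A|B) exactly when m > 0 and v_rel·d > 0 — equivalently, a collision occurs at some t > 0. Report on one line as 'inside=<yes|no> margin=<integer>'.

d = (10, 20),  |d|² = 500;  R = 3+5 = 8,  c = 500−8² = 436
v_rel = (-5, 4),  |v_rel|² = 41;  v_rel·d = (-5)·(10) + (4)·(20) = 30
41·t² − 60·t + 436 = 0  ⇒  m = 30² − 41·436 = -16976
m = -16976 < 0,  v_rel·d = 30 > 0  ⇒  outside

inside=no margin=-16976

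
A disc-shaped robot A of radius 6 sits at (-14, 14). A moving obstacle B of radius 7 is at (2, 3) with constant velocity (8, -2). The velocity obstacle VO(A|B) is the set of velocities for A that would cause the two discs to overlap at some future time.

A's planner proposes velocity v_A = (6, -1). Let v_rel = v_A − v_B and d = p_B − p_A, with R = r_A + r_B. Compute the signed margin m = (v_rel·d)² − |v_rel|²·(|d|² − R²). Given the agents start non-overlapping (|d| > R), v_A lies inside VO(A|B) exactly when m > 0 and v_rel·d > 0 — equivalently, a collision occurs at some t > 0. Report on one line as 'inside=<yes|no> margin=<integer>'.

d = (16, -11),  |d|² = 377;  R = 6+7 = 13,  c = 377−13² = 208
v_rel = (-2, 1),  |v_rel|² = 5;  v_rel·d = (-2)·(16) + (1)·(-11) = -43
5·t² + 86·t + 208 = 0  ⇒  m = (-43)² − 5·208 = 809
m = 809 > 0,  v_rel·d = -43 < 0  ⇒  outside

inside=no margin=809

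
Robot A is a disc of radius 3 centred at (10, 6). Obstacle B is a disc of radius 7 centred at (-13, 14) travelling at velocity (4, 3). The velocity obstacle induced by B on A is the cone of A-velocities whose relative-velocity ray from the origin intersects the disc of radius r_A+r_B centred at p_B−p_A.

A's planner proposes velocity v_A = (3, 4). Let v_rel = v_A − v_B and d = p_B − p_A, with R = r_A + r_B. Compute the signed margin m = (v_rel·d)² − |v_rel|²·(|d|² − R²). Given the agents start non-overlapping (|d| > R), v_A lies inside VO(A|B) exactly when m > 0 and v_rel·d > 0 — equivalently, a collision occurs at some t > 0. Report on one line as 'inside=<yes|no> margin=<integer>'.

d = (-23, 8),  |d|² = 593;  R = 3+7 = 10,  c = 593−10² = 493
v_rel = (-1, 1),  |v_rel|² = 2;  v_rel·d = (-1)·(-23) + (1)·(8) = 31
2·t² − 62·t + 493 = 0  ⇒  m = 31² − 2·493 = -25
m = -25 < 0,  v_rel·d = 31 > 0  ⇒  outside

inside=no margin=-25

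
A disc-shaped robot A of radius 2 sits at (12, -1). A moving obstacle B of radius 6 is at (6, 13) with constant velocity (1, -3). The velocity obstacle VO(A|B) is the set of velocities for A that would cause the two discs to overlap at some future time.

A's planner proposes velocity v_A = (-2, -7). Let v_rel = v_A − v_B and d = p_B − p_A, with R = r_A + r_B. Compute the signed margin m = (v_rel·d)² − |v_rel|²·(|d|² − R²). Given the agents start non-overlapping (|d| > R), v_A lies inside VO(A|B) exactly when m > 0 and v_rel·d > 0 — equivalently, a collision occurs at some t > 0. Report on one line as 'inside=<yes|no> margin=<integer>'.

d = (-6, 14),  |d|² = 232;  R = 2+6 = 8,  c = 232−8² = 168
v_rel = (-3, -4),  |v_rel|² = 25;  v_rel·d = (-3)·(-6) + (-4)·(14) = -38
25·t² + 76·t + 168 = 0  ⇒  m = (-38)² − 25·168 = -2756
m = -2756 < 0,  v_rel·d = -38 < 0  ⇒  outside

inside=no margin=-2756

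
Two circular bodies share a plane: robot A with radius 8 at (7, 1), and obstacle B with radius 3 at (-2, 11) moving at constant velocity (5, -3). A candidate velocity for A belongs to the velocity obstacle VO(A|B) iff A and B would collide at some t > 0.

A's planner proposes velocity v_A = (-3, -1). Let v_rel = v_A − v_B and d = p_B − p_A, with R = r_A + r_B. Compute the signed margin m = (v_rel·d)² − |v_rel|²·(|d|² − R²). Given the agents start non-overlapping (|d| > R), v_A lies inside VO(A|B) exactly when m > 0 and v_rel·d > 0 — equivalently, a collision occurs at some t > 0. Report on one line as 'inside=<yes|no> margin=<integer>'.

d = (-9, 10),  |d|² = 181;  R = 8+3 = 11,  c = 181−11² = 60
v_rel = (-8, 2),  |v_rel|² = 68;  v_rel·d = (-8)·(-9) + (2)·(10) = 92
68·t² − 184·t + 60 = 0  ⇒  m = 92² − 68·60 = 4384
m = 4384 > 0,  v_rel·d = 92 > 0  ⇒  inside

inside=yes margin=4384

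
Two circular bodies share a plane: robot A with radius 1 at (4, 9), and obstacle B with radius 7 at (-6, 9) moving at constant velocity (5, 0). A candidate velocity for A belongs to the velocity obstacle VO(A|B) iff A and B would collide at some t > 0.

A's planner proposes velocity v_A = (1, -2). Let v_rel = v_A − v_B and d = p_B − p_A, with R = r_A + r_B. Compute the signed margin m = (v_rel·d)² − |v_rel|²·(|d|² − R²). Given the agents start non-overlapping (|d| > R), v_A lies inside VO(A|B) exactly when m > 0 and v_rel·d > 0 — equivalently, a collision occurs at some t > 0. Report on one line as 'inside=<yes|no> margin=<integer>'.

d = (-10, 0),  |d|² = 100;  R = 1+7 = 8,  c = 100−8² = 36
v_rel = (-4, -2),  |v_rel|² = 20;  v_rel·d = (-4)·(-10) + (-2)·(0) = 40
20·t² − 80·t + 36 = 0  ⇒  m = 40² − 20·36 = 880
m = 880 > 0,  v_rel·d = 40 > 0  ⇒  inside

inside=yes margin=880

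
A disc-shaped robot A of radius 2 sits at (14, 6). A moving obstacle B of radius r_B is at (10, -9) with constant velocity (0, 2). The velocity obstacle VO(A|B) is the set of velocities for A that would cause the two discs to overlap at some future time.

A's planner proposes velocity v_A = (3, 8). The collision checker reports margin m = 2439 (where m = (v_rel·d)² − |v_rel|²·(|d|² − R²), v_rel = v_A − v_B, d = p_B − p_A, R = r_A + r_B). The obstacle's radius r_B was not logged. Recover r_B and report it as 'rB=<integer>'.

m = 2439
d = (-4, -15);  v_rel = (3, 6),  |v_rel|² = 45
v_rel×d = (3)·(-15) − (6)·(-4) = -21
since m = R²·45 − (-21)²:  R² = (441 + 2439) / 45 = 64
R = √64 = 8  ⇒  r_B = 8 − 2 = 6

rB=6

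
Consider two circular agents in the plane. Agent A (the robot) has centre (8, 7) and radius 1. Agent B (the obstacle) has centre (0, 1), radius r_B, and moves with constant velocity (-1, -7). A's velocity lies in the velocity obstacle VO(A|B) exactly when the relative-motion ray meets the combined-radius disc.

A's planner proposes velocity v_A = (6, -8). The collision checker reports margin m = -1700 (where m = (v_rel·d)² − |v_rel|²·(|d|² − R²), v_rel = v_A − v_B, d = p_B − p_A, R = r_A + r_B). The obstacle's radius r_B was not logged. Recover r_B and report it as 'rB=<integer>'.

m = -1700
d = (-8, -6);  v_rel = (7, -1),  |v_rel|² = 50
v_rel×d = (7)·(-6) − (-1)·(-8) = -50
since m = R²·50 − (-50)²:  R² = (2500 + -1700) / 50 = 16
R = √16 = 4  ⇒  r_B = 4 − 1 = 3

rB=3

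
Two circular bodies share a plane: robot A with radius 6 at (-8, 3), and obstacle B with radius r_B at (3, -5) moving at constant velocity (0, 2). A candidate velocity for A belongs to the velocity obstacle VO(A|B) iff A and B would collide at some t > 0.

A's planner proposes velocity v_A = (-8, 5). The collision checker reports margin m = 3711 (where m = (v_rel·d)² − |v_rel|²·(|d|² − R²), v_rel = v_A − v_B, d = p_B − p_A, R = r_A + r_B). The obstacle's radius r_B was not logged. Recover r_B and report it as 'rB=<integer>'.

m = 3711
d = (11, -8);  v_rel = (-8, 3),  |v_rel|² = 73
v_rel×d = (-8)·(-8) − (3)·(11) = 31
since m = R²·73 − 31²:  R² = (961 + 3711) / 73 = 64
R = √64 = 8  ⇒  r_B = 8 − 6 = 2

rB=2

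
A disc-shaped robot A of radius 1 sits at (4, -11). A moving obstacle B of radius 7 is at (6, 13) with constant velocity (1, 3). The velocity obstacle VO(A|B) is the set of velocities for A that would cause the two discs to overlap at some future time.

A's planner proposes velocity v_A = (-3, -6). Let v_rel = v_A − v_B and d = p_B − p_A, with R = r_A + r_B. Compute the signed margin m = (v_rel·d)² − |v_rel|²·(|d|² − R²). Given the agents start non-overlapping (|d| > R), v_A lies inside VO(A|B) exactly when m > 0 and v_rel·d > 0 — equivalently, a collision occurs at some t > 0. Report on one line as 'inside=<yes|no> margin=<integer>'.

d = (2, 24),  |d|² = 580;  R = 1+7 = 8,  c = 580−8² = 516
v_rel = (-4, -9),  |v_rel|² = 97;  v_rel·d = (-4)·(2) + (-9)·(24) = -224
97·t² + 448·t + 516 = 0  ⇒  m = (-224)² − 97·516 = 124
m = 124 > 0,  v_rel·d = -224 < 0  ⇒  outside

inside=no margin=124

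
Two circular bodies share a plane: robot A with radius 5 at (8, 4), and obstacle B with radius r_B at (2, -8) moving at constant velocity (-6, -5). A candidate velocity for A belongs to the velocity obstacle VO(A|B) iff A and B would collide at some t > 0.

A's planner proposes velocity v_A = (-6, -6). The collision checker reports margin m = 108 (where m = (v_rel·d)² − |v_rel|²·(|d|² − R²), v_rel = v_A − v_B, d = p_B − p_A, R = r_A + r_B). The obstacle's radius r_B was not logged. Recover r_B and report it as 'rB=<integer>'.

m = 108
d = (-6, -12);  v_rel = (0, -1),  |v_rel|² = 1
v_rel×d = (0)·(-12) − (-1)·(-6) = -6
since m = R²·1 − (-6)²:  R² = (36 + 108) / 1 = 144
R = √144 = 12  ⇒  r_B = 12 − 5 = 7

rB=7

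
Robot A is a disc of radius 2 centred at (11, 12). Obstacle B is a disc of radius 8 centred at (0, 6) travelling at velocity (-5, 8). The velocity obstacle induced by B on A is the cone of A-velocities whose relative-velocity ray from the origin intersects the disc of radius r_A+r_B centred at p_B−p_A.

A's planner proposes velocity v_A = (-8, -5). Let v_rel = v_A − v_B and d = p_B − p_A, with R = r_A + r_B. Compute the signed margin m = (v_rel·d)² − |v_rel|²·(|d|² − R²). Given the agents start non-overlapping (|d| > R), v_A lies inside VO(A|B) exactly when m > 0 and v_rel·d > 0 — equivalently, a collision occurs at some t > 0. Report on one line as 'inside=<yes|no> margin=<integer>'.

d = (-11, -6),  |d|² = 157;  R = 2+8 = 10,  c = 157−10² = 57
v_rel = (-3, -13),  |v_rel|² = 178;  v_rel·d = (-3)·(-11) + (-13)·(-6) = 111
178·t² − 222·t + 57 = 0  ⇒  m = 111² − 178·57 = 2175
m = 2175 > 0,  v_rel·d = 111 > 0  ⇒  inside

inside=yes margin=2175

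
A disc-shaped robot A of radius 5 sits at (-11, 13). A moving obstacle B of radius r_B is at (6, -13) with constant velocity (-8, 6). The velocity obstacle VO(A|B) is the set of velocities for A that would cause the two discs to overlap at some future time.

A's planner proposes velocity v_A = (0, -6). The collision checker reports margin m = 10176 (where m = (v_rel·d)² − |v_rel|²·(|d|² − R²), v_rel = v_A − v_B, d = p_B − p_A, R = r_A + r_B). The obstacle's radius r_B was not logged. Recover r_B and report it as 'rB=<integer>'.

m = 10176
d = (17, -26);  v_rel = (8, -12),  |v_rel|² = 208
v_rel×d = (8)·(-26) − (-12)·(17) = -4
since m = R²·208 − (-4)²:  R² = (16 + 10176) / 208 = 49
R = √49 = 7  ⇒  r_B = 7 − 5 = 2

rB=2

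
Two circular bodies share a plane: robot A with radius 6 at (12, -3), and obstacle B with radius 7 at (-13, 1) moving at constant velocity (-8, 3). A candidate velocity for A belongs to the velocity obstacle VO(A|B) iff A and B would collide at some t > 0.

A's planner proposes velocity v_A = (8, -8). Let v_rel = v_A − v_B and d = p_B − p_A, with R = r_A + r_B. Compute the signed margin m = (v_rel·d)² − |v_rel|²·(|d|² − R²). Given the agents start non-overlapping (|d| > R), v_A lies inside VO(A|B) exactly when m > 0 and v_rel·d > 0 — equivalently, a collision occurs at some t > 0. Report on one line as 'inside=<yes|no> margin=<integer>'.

d = (-25, 4),  |d|² = 641;  R = 6+7 = 13,  c = 641−13² = 472
v_rel = (16, -11),  |v_rel|² = 377;  v_rel·d = (16)·(-25) + (-11)·(4) = -444
377·t² + 888·t + 472 = 0  ⇒  m = (-444)² − 377·472 = 19192
m = 19192 > 0,  v_rel·d = -444 < 0  ⇒  outside

inside=no margin=19192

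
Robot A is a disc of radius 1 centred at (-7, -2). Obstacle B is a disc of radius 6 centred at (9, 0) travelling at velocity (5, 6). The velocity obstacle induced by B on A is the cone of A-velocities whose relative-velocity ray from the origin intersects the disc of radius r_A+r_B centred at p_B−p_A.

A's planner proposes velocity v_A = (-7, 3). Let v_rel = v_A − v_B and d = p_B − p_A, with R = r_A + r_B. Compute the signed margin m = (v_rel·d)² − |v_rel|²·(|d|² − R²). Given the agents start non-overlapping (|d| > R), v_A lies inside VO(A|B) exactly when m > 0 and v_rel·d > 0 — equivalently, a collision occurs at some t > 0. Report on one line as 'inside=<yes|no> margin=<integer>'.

d = (16, 2),  |d|² = 260;  R = 1+6 = 7,  c = 260−7² = 211
v_rel = (-12, -3),  |v_rel|² = 153;  v_rel·d = (-12)·(16) + (-3)·(2) = -198
153·t² + 396·t + 211 = 0  ⇒  m = (-198)² − 153·211 = 6921
m = 6921 > 0,  v_rel·d = -198 < 0  ⇒  outside

inside=no margin=6921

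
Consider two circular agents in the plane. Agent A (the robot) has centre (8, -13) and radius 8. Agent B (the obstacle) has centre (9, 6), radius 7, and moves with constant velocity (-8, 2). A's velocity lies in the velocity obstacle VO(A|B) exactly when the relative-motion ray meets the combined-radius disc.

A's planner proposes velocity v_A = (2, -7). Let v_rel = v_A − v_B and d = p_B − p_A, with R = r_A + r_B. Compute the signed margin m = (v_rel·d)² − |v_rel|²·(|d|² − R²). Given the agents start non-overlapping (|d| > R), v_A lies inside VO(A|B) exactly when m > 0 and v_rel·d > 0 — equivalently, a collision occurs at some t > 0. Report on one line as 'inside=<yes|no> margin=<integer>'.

d = (1, 19),  |d|² = 362;  R = 8+7 = 15,  c = 362−15² = 137
v_rel = (10, -9),  |v_rel|² = 181;  v_rel·d = (10)·(1) + (-9)·(19) = -161
181·t² + 322·t + 137 = 0  ⇒  m = (-161)² − 181·137 = 1124
m = 1124 > 0,  v_rel·d = -161 < 0  ⇒  outside

inside=no margin=1124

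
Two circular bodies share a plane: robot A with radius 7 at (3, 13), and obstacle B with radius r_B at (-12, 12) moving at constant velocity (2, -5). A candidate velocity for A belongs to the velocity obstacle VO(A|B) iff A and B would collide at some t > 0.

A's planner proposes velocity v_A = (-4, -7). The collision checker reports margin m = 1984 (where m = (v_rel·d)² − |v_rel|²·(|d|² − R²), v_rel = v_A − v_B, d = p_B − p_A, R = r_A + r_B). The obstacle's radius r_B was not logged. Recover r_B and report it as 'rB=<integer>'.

m = 1984
d = (-15, -1);  v_rel = (-6, -2),  |v_rel|² = 40
v_rel×d = (-6)·(-1) − (-2)·(-15) = -24
since m = R²·40 − (-24)²:  R² = (576 + 1984) / 40 = 64
R = √64 = 8  ⇒  r_B = 8 − 7 = 1

rB=1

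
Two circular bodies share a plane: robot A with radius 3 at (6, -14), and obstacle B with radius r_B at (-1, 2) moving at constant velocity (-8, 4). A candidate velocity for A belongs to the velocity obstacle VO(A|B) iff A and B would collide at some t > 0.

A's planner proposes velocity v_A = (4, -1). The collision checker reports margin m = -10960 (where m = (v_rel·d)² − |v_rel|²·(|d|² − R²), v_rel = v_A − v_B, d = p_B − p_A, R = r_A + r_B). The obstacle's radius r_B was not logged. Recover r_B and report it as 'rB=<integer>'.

m = -10960
d = (-7, 16);  v_rel = (12, -5),  |v_rel|² = 169
v_rel×d = (12)·(16) − (-5)·(-7) = 157
since m = R²·169 − 157²:  R² = (24649 + -10960) / 169 = 81
R = √81 = 9  ⇒  r_B = 9 − 3 = 6

rB=6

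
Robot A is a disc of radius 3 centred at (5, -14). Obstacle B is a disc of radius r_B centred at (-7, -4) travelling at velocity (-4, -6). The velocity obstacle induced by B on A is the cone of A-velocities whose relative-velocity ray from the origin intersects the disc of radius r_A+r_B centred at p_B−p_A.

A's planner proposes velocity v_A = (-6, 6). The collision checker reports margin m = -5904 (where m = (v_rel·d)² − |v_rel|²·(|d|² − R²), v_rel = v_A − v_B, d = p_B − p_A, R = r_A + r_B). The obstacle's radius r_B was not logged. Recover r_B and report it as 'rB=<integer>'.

m = -5904
d = (-12, 10);  v_rel = (-2, 12),  |v_rel|² = 148
v_rel×d = (-2)·(10) − (12)·(-12) = 124
since m = R²·148 − 124²:  R² = (15376 + -5904) / 148 = 64
R = √64 = 8  ⇒  r_B = 8 − 3 = 5

rB=5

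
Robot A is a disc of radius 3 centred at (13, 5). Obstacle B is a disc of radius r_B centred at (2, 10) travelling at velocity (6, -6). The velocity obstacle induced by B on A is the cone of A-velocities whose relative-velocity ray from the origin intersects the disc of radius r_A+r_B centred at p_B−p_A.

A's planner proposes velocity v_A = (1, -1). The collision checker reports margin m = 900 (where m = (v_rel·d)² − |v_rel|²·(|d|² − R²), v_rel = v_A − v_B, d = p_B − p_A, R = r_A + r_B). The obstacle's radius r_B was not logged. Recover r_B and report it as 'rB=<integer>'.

m = 900
d = (-11, 5);  v_rel = (-5, 5),  |v_rel|² = 50
v_rel×d = (-5)·(5) − (5)·(-11) = 30
since m = R²·50 − 30²:  R² = (900 + 900) / 50 = 36
R = √36 = 6  ⇒  r_B = 6 − 3 = 3

rB=3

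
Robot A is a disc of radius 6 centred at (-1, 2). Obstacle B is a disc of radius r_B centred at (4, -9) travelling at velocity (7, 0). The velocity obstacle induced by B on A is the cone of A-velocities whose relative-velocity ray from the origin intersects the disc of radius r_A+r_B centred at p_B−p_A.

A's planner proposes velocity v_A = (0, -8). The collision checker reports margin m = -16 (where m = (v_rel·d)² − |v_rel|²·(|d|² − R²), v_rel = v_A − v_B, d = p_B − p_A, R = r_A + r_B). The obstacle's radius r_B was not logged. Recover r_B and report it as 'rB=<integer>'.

m = -16
d = (5, -11);  v_rel = (-7, -8),  |v_rel|² = 113
v_rel×d = (-7)·(-11) − (-8)·(5) = 117
since m = R²·113 − 117²:  R² = (13689 + -16) / 113 = 121
R = √121 = 11  ⇒  r_B = 11 − 6 = 5

rB=5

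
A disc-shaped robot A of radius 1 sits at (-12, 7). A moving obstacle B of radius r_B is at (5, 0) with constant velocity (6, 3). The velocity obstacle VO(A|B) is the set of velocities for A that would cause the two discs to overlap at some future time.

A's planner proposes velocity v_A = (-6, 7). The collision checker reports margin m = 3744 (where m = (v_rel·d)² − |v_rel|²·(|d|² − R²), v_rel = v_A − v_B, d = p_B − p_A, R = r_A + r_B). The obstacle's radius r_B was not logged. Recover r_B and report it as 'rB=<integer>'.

m = 3744
d = (17, -7);  v_rel = (-12, 4),  |v_rel|² = 160
v_rel×d = (-12)·(-7) − (4)·(17) = 16
since m = R²·160 − 16²:  R² = (256 + 3744) / 160 = 25
R = √25 = 5  ⇒  r_B = 5 − 1 = 4

rB=4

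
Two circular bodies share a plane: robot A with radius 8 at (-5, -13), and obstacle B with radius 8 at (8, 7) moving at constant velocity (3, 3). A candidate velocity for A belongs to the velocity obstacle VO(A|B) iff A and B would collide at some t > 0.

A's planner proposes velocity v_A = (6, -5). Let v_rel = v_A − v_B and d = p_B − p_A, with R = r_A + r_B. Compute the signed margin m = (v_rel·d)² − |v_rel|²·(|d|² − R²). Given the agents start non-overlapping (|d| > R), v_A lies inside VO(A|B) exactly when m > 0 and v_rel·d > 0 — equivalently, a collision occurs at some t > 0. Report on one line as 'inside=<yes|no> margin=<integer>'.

d = (13, 20),  |d|² = 569;  R = 8+8 = 16,  c = 569−16² = 313
v_rel = (3, -8),  |v_rel|² = 73;  v_rel·d = (3)·(13) + (-8)·(20) = -121
73·t² + 242·t + 313 = 0  ⇒  m = (-121)² − 73·313 = -8208
m = -8208 < 0,  v_rel·d = -121 < 0  ⇒  outside

inside=no margin=-8208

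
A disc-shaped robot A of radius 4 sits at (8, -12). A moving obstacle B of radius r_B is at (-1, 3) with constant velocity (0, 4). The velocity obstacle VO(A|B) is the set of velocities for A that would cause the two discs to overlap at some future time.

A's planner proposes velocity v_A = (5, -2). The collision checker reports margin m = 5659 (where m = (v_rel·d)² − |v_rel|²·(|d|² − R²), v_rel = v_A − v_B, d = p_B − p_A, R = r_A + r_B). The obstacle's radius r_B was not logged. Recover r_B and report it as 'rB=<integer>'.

m = 5659
d = (-9, 15);  v_rel = (5, -6),  |v_rel|² = 61
v_rel×d = (5)·(15) − (-6)·(-9) = 21
since m = R²·61 − 21²:  R² = (441 + 5659) / 61 = 100
R = √100 = 10  ⇒  r_B = 10 − 4 = 6

rB=6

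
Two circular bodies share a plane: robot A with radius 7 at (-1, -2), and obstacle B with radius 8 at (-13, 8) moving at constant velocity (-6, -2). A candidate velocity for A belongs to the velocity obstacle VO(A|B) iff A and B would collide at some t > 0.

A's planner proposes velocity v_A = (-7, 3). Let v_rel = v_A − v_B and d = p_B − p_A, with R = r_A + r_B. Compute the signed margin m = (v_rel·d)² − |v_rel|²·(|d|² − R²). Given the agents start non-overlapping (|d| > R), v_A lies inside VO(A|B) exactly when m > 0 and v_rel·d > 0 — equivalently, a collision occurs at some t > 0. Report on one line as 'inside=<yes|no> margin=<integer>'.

d = (-12, 10),  |d|² = 244;  R = 7+8 = 15,  c = 244−15² = 19
v_rel = (-1, 5),  |v_rel|² = 26;  v_rel·d = (-1)·(-12) + (5)·(10) = 62
26·t² − 124·t + 19 = 0  ⇒  m = 62² − 26·19 = 3350
m = 3350 > 0,  v_rel·d = 62 > 0  ⇒  inside

inside=yes margin=3350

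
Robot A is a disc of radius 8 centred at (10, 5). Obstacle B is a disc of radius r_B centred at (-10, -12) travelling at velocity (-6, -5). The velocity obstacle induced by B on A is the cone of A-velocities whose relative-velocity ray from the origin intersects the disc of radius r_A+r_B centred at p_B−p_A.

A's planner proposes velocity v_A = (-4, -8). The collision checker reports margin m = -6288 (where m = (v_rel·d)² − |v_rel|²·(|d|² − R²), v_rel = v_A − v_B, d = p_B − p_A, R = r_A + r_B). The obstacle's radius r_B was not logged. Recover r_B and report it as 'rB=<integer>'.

m = -6288
d = (-20, -17);  v_rel = (2, -3),  |v_rel|² = 13
v_rel×d = (2)·(-17) − (-3)·(-20) = -94
since m = R²·13 − (-94)²:  R² = (8836 + -6288) / 13 = 196
R = √196 = 14  ⇒  r_B = 14 − 8 = 6

rB=6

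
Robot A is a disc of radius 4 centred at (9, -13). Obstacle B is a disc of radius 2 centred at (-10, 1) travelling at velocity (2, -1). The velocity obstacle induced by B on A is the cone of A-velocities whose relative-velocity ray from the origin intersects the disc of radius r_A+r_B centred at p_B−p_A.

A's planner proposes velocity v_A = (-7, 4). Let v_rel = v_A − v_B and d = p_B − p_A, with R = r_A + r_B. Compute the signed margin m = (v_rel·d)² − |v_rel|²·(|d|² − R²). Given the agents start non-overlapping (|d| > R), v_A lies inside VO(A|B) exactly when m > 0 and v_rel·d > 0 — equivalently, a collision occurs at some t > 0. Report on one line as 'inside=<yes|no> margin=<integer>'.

d = (-19, 14),  |d|² = 557;  R = 4+2 = 6,  c = 557−6² = 521
v_rel = (-9, 5),  |v_rel|² = 106;  v_rel·d = (-9)·(-19) + (5)·(14) = 241
106·t² − 482·t + 521 = 0  ⇒  m = 241² − 106·521 = 2855
m = 2855 > 0,  v_rel·d = 241 > 0  ⇒  inside

inside=yes margin=2855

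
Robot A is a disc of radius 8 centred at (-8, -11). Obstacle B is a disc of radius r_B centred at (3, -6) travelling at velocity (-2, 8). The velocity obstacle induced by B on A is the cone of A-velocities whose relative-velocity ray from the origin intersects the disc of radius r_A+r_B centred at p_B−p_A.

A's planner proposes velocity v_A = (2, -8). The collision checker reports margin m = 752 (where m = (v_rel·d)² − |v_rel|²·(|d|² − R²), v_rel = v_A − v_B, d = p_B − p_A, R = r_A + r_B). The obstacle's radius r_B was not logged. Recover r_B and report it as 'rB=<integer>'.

m = 752
d = (11, 5);  v_rel = (4, -16),  |v_rel|² = 272
v_rel×d = (4)·(5) − (-16)·(11) = 196
since m = R²·272 − 196²:  R² = (38416 + 752) / 272 = 144
R = √144 = 12  ⇒  r_B = 12 − 8 = 4

rB=4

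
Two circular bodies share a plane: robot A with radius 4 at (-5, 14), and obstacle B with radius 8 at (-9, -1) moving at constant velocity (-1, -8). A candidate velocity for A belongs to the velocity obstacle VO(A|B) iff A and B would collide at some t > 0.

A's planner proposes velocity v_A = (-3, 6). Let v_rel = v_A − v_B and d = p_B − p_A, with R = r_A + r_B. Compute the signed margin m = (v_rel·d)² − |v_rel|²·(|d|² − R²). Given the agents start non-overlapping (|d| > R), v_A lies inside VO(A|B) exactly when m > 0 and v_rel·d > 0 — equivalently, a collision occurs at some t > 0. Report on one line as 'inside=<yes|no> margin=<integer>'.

d = (-4, -15),  |d|² = 241;  R = 4+8 = 12,  c = 241−12² = 97
v_rel = (-2, 14),  |v_rel|² = 200;  v_rel·d = (-2)·(-4) + (14)·(-15) = -202
200·t² + 404·t + 97 = 0  ⇒  m = (-202)² − 200·97 = 21404
m = 21404 > 0,  v_rel·d = -202 < 0  ⇒  outside

inside=no margin=21404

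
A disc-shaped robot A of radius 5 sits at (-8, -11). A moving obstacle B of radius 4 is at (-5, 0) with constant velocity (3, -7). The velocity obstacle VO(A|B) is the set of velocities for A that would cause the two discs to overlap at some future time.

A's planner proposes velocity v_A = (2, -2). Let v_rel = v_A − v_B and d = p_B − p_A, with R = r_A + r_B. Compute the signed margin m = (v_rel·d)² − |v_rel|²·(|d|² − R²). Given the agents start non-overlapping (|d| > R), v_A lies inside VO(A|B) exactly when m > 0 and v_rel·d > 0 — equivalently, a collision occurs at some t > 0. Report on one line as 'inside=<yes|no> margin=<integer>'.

d = (3, 11),  |d|² = 130;  R = 5+4 = 9,  c = 130−9² = 49
v_rel = (-1, 5),  |v_rel|² = 26;  v_rel·d = (-1)·(3) + (5)·(11) = 52
26·t² − 104·t + 49 = 0  ⇒  m = 52² − 26·49 = 1430
m = 1430 > 0,  v_rel·d = 52 > 0  ⇒  inside

inside=yes margin=1430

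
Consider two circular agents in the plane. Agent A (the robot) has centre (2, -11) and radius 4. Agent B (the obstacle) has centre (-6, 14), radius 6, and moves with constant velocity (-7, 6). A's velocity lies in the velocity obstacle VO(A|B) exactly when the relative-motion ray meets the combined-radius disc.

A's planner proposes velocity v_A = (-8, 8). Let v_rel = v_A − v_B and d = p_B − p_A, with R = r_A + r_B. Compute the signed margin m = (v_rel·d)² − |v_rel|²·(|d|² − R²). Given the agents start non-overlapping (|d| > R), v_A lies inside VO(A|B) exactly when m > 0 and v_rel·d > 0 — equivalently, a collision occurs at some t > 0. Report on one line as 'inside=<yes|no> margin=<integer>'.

d = (-8, 25),  |d|² = 689;  R = 4+6 = 10,  c = 689−10² = 589
v_rel = (-1, 2),  |v_rel|² = 5;  v_rel·d = (-1)·(-8) + (2)·(25) = 58
5·t² − 116·t + 589 = 0  ⇒  m = 58² − 5·589 = 419
m = 419 > 0,  v_rel·d = 58 > 0  ⇒  inside

inside=yes margin=419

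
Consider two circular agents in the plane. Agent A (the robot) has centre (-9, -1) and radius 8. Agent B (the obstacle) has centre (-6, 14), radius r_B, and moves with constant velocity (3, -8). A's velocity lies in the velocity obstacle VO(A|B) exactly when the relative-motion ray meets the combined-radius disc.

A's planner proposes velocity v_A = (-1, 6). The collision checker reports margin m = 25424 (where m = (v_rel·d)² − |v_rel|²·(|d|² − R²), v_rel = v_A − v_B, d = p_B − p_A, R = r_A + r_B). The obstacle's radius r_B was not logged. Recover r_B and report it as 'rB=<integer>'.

m = 25424
d = (3, 15);  v_rel = (-4, 14),  |v_rel|² = 212
v_rel×d = (-4)·(15) − (14)·(3) = -102
since m = R²·212 − (-102)²:  R² = (10404 + 25424) / 212 = 169
R = √169 = 13  ⇒  r_B = 13 − 8 = 5

rB=5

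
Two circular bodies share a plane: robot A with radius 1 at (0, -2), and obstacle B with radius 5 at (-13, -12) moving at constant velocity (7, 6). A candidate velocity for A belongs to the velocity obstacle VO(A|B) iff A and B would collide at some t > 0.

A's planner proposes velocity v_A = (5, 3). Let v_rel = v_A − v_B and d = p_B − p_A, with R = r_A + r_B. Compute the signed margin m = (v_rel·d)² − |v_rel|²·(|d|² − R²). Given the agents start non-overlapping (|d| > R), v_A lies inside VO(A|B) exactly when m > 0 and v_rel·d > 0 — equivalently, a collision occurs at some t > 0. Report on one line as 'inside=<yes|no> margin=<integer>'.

d = (-13, -10),  |d|² = 269;  R = 1+5 = 6,  c = 269−6² = 233
v_rel = (-2, -3),  |v_rel|² = 13;  v_rel·d = (-2)·(-13) + (-3)·(-10) = 56
13·t² − 112·t + 233 = 0  ⇒  m = 56² − 13·233 = 107
m = 107 > 0,  v_rel·d = 56 > 0  ⇒  inside

inside=yes margin=107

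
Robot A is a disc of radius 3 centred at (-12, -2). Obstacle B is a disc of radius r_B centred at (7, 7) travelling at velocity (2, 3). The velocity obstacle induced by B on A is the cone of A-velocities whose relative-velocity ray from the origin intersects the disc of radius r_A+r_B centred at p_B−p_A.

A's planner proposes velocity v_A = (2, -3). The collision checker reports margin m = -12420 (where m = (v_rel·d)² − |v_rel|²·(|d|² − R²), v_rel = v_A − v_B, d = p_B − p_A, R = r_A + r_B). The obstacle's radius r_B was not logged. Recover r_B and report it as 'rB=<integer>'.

m = -12420
d = (19, 9);  v_rel = (0, -6),  |v_rel|² = 36
v_rel×d = (0)·(9) − (-6)·(19) = 114
since m = R²·36 − 114²:  R² = (12996 + -12420) / 36 = 16
R = √16 = 4  ⇒  r_B = 4 − 3 = 1

rB=1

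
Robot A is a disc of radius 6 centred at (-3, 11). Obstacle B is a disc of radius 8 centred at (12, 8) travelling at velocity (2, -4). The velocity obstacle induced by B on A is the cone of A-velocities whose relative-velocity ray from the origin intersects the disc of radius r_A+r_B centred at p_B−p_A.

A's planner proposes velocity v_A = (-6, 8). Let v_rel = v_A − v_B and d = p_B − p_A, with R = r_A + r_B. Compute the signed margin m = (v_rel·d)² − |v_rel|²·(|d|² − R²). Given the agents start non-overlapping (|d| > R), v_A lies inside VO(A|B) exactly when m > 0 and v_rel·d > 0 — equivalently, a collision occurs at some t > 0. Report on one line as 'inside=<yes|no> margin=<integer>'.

d = (15, -3),  |d|² = 234;  R = 6+8 = 14,  c = 234−14² = 38
v_rel = (-8, 12),  |v_rel|² = 208;  v_rel·d = (-8)·(15) + (12)·(-3) = -156
208·t² + 312·t + 38 = 0  ⇒  m = (-156)² − 208·38 = 16432
m = 16432 > 0,  v_rel·d = -156 < 0  ⇒  outside

inside=no margin=16432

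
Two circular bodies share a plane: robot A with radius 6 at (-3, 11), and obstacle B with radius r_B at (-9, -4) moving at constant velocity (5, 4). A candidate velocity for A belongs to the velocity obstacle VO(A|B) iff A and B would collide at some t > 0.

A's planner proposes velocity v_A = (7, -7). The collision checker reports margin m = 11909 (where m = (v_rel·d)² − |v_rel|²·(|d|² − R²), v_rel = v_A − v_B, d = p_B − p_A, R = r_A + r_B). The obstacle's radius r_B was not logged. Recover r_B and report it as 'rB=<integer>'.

m = 11909
d = (-6, -15);  v_rel = (2, -11),  |v_rel|² = 125
v_rel×d = (2)·(-15) − (-11)·(-6) = -96
since m = R²·125 − (-96)²:  R² = (9216 + 11909) / 125 = 169
R = √169 = 13  ⇒  r_B = 13 − 6 = 7

rB=7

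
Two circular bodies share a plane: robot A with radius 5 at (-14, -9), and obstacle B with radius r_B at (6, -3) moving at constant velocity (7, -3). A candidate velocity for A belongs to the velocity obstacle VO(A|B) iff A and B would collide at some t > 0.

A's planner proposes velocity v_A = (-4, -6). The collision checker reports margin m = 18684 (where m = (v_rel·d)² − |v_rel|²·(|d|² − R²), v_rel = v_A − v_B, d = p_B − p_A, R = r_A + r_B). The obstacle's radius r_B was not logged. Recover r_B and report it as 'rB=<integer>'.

m = 18684
d = (20, 6);  v_rel = (-11, -3),  |v_rel|² = 130
v_rel×d = (-11)·(6) − (-3)·(20) = -6
since m = R²·130 − (-6)²:  R² = (36 + 18684) / 130 = 144
R = √144 = 12  ⇒  r_B = 12 − 5 = 7

rB=7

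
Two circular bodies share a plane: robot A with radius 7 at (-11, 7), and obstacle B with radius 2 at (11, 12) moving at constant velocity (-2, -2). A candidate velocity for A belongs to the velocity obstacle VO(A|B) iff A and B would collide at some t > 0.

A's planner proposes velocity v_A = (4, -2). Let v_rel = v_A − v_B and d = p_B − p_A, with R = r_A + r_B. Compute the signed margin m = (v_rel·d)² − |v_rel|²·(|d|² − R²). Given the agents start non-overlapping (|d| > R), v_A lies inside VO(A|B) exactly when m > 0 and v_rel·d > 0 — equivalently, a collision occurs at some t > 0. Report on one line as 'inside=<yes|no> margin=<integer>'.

d = (22, 5),  |d|² = 509;  R = 7+2 = 9,  c = 509−9² = 428
v_rel = (6, 0),  |v_rel|² = 36;  v_rel·d = (6)·(22) + (0)·(5) = 132
36·t² − 264·t + 428 = 0  ⇒  m = 132² − 36·428 = 2016
m = 2016 > 0,  v_rel·d = 132 > 0  ⇒  inside

inside=yes margin=2016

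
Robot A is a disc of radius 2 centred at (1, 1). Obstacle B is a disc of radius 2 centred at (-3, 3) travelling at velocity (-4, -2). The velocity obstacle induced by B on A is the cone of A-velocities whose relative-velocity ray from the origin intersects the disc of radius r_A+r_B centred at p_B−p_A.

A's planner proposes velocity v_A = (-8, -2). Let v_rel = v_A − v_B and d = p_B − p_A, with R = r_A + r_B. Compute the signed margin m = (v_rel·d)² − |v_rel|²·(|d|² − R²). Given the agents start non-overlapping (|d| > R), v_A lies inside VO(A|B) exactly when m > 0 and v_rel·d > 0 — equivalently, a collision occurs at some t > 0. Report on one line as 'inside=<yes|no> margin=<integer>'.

d = (-4, 2),  |d|² = 20;  R = 2+2 = 4,  c = 20−4² = 4
v_rel = (-4, 0),  |v_rel|² = 16;  v_rel·d = (-4)·(-4) + (0)·(2) = 16
16·t² − 32·t + 4 = 0  ⇒  m = 16² − 16·4 = 192
m = 192 > 0,  v_rel·d = 16 > 0  ⇒  inside

inside=yes margin=192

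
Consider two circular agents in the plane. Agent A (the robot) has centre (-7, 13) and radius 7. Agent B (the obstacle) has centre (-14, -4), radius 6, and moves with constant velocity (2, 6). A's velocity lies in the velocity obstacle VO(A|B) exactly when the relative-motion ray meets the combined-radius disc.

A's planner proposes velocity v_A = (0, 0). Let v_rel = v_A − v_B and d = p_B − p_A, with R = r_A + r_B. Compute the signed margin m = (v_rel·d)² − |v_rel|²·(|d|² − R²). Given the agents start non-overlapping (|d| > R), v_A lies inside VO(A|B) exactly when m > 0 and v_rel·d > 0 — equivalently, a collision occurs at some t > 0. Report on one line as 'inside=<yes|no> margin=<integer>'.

d = (-7, -17),  |d|² = 338;  R = 7+6 = 13,  c = 338−13² = 169
v_rel = (-2, -6),  |v_rel|² = 40;  v_rel·d = (-2)·(-7) + (-6)·(-17) = 116
40·t² − 232·t + 169 = 0  ⇒  m = 116² − 40·169 = 6696
m = 6696 > 0,  v_rel·d = 116 > 0  ⇒  inside

inside=yes margin=6696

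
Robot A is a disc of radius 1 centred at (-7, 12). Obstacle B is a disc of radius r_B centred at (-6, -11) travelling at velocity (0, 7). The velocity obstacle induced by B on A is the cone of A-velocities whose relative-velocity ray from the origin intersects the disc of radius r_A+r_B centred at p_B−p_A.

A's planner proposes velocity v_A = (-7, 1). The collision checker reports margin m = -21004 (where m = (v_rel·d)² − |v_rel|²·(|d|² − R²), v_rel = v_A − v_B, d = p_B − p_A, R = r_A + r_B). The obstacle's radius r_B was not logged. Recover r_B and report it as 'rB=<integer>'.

m = -21004
d = (1, -23);  v_rel = (-7, -6),  |v_rel|² = 85
v_rel×d = (-7)·(-23) − (-6)·(1) = 167
since m = R²·85 − 167²:  R² = (27889 + -21004) / 85 = 81
R = √81 = 9  ⇒  r_B = 9 − 1 = 8

rB=8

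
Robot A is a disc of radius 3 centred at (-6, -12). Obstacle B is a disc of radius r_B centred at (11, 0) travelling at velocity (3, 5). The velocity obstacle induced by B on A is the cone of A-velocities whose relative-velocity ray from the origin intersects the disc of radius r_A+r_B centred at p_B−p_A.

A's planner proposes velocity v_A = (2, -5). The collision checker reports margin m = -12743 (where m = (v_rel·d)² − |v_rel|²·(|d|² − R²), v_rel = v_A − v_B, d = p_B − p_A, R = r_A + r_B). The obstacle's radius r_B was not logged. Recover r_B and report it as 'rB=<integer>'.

m = -12743
d = (17, 12);  v_rel = (-1, -10),  |v_rel|² = 101
v_rel×d = (-1)·(12) − (-10)·(17) = 158
since m = R²·101 − 158²:  R² = (24964 + -12743) / 101 = 121
R = √121 = 11  ⇒  r_B = 11 − 3 = 8

rB=8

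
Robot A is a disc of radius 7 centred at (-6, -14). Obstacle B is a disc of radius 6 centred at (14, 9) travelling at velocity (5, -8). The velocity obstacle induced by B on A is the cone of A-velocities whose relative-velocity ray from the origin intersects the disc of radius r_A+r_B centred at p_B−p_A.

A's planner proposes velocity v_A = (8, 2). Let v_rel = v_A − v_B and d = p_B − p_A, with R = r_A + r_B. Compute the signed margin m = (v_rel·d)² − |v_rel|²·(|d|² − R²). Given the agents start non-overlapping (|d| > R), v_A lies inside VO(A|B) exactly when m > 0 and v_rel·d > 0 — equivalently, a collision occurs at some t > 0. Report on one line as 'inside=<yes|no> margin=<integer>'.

d = (20, 23),  |d|² = 929;  R = 7+6 = 13,  c = 929−13² = 760
v_rel = (3, 10),  |v_rel|² = 109;  v_rel·d = (3)·(20) + (10)·(23) = 290
109·t² − 580·t + 760 = 0  ⇒  m = 290² − 109·760 = 1260
m = 1260 > 0,  v_rel·d = 290 > 0  ⇒  inside

inside=yes margin=1260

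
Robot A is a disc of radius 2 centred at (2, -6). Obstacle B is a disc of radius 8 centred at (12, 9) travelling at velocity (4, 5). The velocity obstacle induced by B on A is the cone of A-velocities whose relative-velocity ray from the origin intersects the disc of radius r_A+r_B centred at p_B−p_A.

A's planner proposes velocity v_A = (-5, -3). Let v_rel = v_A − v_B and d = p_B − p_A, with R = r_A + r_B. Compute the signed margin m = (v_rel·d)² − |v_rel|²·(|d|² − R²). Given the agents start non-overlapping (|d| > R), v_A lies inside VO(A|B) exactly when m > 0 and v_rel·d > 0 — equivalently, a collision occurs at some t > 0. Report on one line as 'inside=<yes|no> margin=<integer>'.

d = (10, 15),  |d|² = 325;  R = 2+8 = 10,  c = 325−10² = 225
v_rel = (-9, -8),  |v_rel|² = 145;  v_rel·d = (-9)·(10) + (-8)·(15) = -210
145·t² + 420·t + 225 = 0  ⇒  m = (-210)² − 145·225 = 11475
m = 11475 > 0,  v_rel·d = -210 < 0  ⇒  outside

inside=no margin=11475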